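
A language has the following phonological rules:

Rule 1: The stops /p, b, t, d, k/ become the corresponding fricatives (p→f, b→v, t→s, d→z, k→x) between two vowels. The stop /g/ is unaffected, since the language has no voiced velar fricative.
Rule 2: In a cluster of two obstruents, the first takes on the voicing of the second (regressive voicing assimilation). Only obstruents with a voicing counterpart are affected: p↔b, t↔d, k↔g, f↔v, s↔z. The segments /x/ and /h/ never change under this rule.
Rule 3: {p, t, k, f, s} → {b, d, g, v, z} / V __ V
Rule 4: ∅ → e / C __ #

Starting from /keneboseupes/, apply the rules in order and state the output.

Rule 1 (intervocalic spirantization): /b/ is a stop between vowels /e/ and /o/, so it spirantizes to the fricative [v]. /p/ is a stop between vowels /u/ and /e/, so it spirantizes to the fricative [f]. /keneboseupes/ → kenevoseufes.
Rule 2 (regressive voicing assimilation): no segment meets the environment; /kenevoseufes/ is unchanged.
Rule 3 (intervocalic voicing): /s/ is a voiceless obstruent between vowels /o/ and /e/, so it voices to [z]. /f/ is a voiceless obstruent between vowels /u/ and /e/, so it voices to [v]. /kenevoseufes/ → kenevozeuves.
Rule 4 (final e-epenthesis): the form ends in the consonant /s/, so [e] is inserted word-finally. /kenevozeuves/ → kenevozeuvese.

kenevozeuvese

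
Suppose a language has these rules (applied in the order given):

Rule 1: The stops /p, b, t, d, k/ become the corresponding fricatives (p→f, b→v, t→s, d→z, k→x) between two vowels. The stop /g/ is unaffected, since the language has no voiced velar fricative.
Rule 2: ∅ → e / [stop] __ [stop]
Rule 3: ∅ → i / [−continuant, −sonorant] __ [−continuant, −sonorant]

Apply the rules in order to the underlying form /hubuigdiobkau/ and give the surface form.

Rule 1 (intervocalic spirantization): /b/ is a stop between vowels /u/ and /u/, so it spirantizes to the fricative [v]. /hubuigdiobkau/ → huvuigdiobkau.
Rule 2 (stop-cluster e-epenthesis): /g/ and /d/ form a stop–stop cluster, so [e] is inserted between them. /b/ and /k/ form a stop–stop cluster, so [e] is inserted between them. /huvuigdiobkau/ → huvuigediobekau.
Rule 3 (stop-cluster i-epenthesis): no segment meets the environment; /huvuigediobekau/ is unchanged.

huvuigediobekau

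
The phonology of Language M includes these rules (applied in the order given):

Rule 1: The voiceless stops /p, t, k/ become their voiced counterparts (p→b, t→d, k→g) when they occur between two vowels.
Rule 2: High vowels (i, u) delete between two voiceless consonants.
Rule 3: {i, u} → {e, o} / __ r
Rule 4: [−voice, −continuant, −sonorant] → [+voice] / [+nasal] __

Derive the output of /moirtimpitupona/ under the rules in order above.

moertimbidubona

Rule 1 (intervocalic voicing): /t/ is a voiceless stop between vowels /i/ and /u/, so it voices to [d]. /p/ is a voiceless stop between vowels /u/ and /o/, so it voices to [b]. /moirtimpitupona/ → moirtimpidubona.
Rule 2 (high vowel syncope): no segment meets the environment; /moirtimpidubona/ is unchanged.
Rule 3 (pre-rhotic lowering): /i/ is a high vowel immediately before /r/, so it lowers to [e]. /moirtimpidubona/ → moertimpidubona.
Rule 4 (post-nasal voicing): /p/ is a voiceless stop immediately after the nasal /m/, so it voices to [b]. /moertimpidubona/ → moertimbidubona.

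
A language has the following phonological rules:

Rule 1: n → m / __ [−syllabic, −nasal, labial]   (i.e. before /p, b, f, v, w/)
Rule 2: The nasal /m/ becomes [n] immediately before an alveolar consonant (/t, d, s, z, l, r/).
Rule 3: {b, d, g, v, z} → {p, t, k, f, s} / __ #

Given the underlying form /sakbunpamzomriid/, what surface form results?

sakbumpanzonriit

Rule 1 (nasal place assimilation): /n/ precedes the labial consonant /p/, so it assimilates in place to [m]. /sakbunpamzomriid/ → sakbumpamzomriid.
Rule 2 (nasal place assimilation): /m/ precedes the alveolar consonant /z/, so it assimilates in place to [n]. /m/ precedes the alveolar consonant /r/, so it assimilates in place to [n]. /sakbumpamzomriid/ → sakbumpanzonriid.
Rule 3 (final devoicing): /d/ is a voiced obstruent in word-final position, so it devoices to [t]. /sakbumpanzonriid/ → sakbumpanzonriit.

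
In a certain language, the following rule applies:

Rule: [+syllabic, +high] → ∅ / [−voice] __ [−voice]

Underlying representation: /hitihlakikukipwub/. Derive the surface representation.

/i/ is a high vowel flanked by voiceless consonants /h/ and /t/, so it deletes.
/i/ is a high vowel flanked by voiceless consonants /t/ and /h/, so it deletes.
/i/ is a high vowel flanked by voiceless consonants /k/ and /k/, so it deletes.
/u/ is a high vowel flanked by voiceless consonants /k/ and /k/, so it deletes.
/i/ is a high vowel flanked by voiceless consonants /k/ and /p/, so it deletes.
The other instance of /u/ does not occur in the required environment and remains unchanged.
Surface form: [hthlakkkpwub].

hthlakkkpwub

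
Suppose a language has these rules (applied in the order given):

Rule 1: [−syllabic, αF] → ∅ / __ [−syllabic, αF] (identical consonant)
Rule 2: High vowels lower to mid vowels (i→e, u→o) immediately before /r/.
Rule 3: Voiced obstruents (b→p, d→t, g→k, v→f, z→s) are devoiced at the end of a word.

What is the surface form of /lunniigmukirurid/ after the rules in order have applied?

Rule 1 (degemination): /nn/ is a geminate; the first /n/ deletes. /lunniigmukirurid/ → luniigmukirurid.
Rule 2 (pre-rhotic lowering): /i/ is a high vowel immediately before /r/, so it lowers to [e]. /u/ is a high vowel immediately before /r/, so it lowers to [o]. /luniigmukirurid/ → luniigmukerorid.
Rule 3 (final devoicing): /d/ is a voiced obstruent in word-final position, so it devoices to [t]. /luniigmukerorid/ → luniigmukerorit.

luniigmukerorit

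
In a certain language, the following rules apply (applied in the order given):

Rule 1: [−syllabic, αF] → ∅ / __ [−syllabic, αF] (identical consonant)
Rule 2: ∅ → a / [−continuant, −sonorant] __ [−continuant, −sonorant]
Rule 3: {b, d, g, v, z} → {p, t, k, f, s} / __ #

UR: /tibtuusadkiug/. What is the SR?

tibatuusadakiuk

Rule 1 (degemination): no segment meets the environment; /tibtuusadkiug/ is unchanged.
Rule 2 (stop-cluster a-epenthesis): /b/ and /t/ form a stop–stop cluster, so [a] is inserted between them. /d/ and /k/ form a stop–stop cluster, so [a] is inserted between them. /tibtuusadkiug/ → tibatuusadakiug.
Rule 3 (final devoicing): /g/ is a voiced obstruent in word-final position, so it devoices to [k]. /tibatuusadakiug/ → tibatuusadakiuk.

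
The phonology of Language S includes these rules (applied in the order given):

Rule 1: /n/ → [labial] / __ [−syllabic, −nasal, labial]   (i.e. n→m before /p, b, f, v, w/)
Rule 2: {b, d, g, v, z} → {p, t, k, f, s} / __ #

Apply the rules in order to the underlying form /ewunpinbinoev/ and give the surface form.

ewumpimbinoef

Rule 1 (nasal place assimilation): /n/ precedes the labial consonant /p/, so it assimilates in place to [m]. /n/ precedes the labial consonant /b/, so it assimilates in place to [m]. /ewunpinbinoev/ → ewumpimbinoev.
Rule 2 (final devoicing): /v/ is a voiced obstruent in word-final position, so it devoices to [f]. /ewumpimbinoev/ → ewumpimbinoef.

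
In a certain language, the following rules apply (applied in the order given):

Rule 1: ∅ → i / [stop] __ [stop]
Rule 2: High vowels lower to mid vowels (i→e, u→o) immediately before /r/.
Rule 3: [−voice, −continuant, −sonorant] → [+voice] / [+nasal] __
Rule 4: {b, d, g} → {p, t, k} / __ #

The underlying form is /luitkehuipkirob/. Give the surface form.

luitikehuipikerop

Rule 1 (stop-cluster i-epenthesis): /t/ and /k/ form a stop–stop cluster, so [i] is inserted between them. /p/ and /k/ form a stop–stop cluster, so [i] is inserted between them. /luitkehuipkirob/ → luitikehuipikirob.
Rule 2 (pre-rhotic lowering): /i/ is a high vowel immediately before /r/, so it lowers to [e]. /luitikehuipikirob/ → luitikehuipikerob.
Rule 3 (post-nasal voicing): no segment meets the environment; /luitikehuipikerob/ is unchanged.
Rule 4 (final devoicing): /b/ is a voiced stop in word-final position, so it devoices to [p]. /luitikehuipikerob/ → luitikehuipikerop.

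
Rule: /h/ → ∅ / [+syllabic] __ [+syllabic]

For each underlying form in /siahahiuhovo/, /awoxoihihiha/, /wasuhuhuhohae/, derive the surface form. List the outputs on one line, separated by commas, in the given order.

siaaiuovo, awoxoiiia, wasuuuoae

/siahahiuhovo/: /h/ occurs between vowels /a/ and /a/, so it deletes. /h/ occurs between vowels /a/ and /i/, so it deletes. /h/ occurs between vowels /u/ and /o/, so it deletes. → [siaaiuovo].
/awoxoihihiha/: /h/ occurs between vowels /i/ and /i/, so it deletes. /h/ occurs between vowels /i/ and /i/, so it deletes. /h/ occurs between vowels /i/ and /a/, so it deletes. → [awoxoiiia].
/wasuhuhuhohae/: /h/ occurs between vowels /u/ and /u/, so it deletes. /h/ occurs between vowels /u/ and /u/, so it deletes. /h/ occurs between vowels /u/ and /o/, so it deletes. /h/ occurs between vowels /o/ and /a/, so it deletes. → [wasuuuoae].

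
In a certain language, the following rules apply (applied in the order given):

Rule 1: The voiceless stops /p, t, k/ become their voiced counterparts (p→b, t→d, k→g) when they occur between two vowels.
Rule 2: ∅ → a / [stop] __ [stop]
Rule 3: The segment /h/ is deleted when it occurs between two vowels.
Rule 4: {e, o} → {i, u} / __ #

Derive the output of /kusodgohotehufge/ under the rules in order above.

Rule 1 (intervocalic voicing): /t/ is a voiceless stop between vowels /o/ and /e/, so it voices to [d]. /kusodgohotehufge/ → kusodgohodehufge.
Rule 2 (stop-cluster a-epenthesis): /d/ and /g/ form a stop–stop cluster, so [a] is inserted between them. /kusodgohodehufge/ → kusodagohodehufge.
Rule 3 (intervocalic h-deletion): /h/ occurs between vowels /o/ and /o/, so it deletes. /h/ occurs between vowels /e/ and /u/, so it deletes. /kusodagohodehufge/ → kusodagoodeufge.
Rule 4 (final vowel raising): /e/ is a mid vowel in word-final position, so it raises to [i]. /kusodagoodeufge/ → kusodagoodeufgi.

kusodagoodeufgi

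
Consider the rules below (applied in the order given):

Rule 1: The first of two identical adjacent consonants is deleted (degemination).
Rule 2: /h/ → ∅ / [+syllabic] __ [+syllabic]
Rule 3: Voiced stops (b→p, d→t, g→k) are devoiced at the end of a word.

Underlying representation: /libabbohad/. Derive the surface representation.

Rule 1 (degemination): /bb/ is a geminate; the first /b/ deletes. /libabbohad/ → libabohad.
Rule 2 (intervocalic h-deletion): /h/ occurs between vowels /o/ and /a/, so it deletes. /libabohad/ → libaboad.
Rule 3 (final devoicing): /d/ is a voiced stop in word-final position, so it devoices to [t]. /libaboad/ → libaboat.

libaboat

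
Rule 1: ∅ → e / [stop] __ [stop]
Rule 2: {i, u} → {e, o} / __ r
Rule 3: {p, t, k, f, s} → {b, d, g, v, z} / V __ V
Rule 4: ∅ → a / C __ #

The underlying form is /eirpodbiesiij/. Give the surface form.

Rule 1 (stop-cluster e-epenthesis): /d/ and /b/ form a stop–stop cluster, so [e] is inserted between them. /eirpodbiesiij/ → eirpodebiesiij.
Rule 2 (pre-rhotic lowering): /i/ is a high vowel immediately before /r/, so it lowers to [e]. /eirpodebiesiij/ → eerpodebiesiij.
Rule 3 (intervocalic voicing): /s/ is a voiceless obstruent between vowels /e/ and /i/, so it voices to [z]. /eerpodebiesiij/ → eerpodebieziij.
Rule 4 (final a-epenthesis): the form ends in the consonant /j/, so [a] is inserted word-finally. /eerpodebieziij/ → eerpodebieziija.

eerpodebieziija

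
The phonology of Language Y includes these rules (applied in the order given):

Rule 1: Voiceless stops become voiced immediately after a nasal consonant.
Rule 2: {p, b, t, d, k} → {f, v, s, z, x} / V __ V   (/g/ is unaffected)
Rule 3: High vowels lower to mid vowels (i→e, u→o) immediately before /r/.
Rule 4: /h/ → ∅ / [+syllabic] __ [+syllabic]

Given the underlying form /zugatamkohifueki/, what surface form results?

zugasamgoifuexi

Rule 1 (post-nasal voicing): /k/ is a voiceless stop immediately after the nasal /m/, so it voices to [g]. /zugatamkohifueki/ → zugatamgohifueki.
Rule 2 (intervocalic spirantization): /t/ is a stop between vowels /a/ and /a/, so it spirantizes to the fricative [s]. /k/ is a stop between vowels /e/ and /i/, so it spirantizes to the fricative [x]. /zugatamgohifueki/ → zugasamgohifuexi.
Rule 3 (pre-rhotic lowering): no segment meets the environment; /zugasamgohifuexi/ is unchanged.
Rule 4 (intervocalic h-deletion): /h/ occurs between vowels /o/ and /i/, so it deletes. /zugasamgohifuexi/ → zugasamgoifuexi.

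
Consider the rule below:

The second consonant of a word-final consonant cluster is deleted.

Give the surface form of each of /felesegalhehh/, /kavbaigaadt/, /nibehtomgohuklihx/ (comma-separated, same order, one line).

felesegalheh, kavbaigaad, nibehtomgohuklih

/felesegalhehh/: /h/ is the second consonant of a word-final cluster /hh/, so it deletes. → [felesegalheh].
/kavbaigaadt/: /t/ is the second consonant of a word-final cluster /dt/, so it deletes. → [kavbaigaad].
/nibehtomgohuklihx/: /x/ is the second consonant of a word-final cluster /hx/, so it deletes. → [nibehtomgohuklih].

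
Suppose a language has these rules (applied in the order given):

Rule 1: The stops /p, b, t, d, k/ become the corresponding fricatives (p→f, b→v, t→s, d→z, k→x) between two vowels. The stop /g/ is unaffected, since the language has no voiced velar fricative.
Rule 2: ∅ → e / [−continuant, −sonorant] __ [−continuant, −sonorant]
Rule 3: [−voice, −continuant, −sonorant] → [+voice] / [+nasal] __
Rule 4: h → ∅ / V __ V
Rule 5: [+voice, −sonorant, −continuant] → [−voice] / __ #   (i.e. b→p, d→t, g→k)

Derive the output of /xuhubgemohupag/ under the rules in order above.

Rule 1 (intervocalic spirantization): /p/ is a stop between vowels /u/ and /a/, so it spirantizes to the fricative [f]. /xuhubgemohupag/ → xuhubgemohufag.
Rule 2 (stop-cluster e-epenthesis): /b/ and /g/ form a stop–stop cluster, so [e] is inserted between them. /xuhubgemohufag/ → xuhubegemohufag.
Rule 3 (post-nasal voicing): no segment meets the environment; /xuhubegemohufag/ is unchanged.
Rule 4 (intervocalic h-deletion): /h/ occurs between vowels /u/ and /u/, so it deletes. /h/ occurs between vowels /o/ and /u/, so it deletes. /xuhubegemohufag/ → xuubegemoufag.
Rule 5 (final devoicing): /g/ is a voiced stop in word-final position, so it devoices to [k]. /xuubegemoufag/ → xuubegemoufak.

xuubegemoufak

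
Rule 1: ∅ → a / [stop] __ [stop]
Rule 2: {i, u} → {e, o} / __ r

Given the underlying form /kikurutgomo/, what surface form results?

Rule 1 (stop-cluster a-epenthesis): /t/ and /g/ form a stop–stop cluster, so [a] is inserted between them. /kikurutgomo/ → kikurutagomo.
Rule 2 (pre-rhotic lowering): /u/ is a high vowel immediately before /r/, so it lowers to [o]. /kikurutagomo/ → kikorutagomo.

kikorutagomo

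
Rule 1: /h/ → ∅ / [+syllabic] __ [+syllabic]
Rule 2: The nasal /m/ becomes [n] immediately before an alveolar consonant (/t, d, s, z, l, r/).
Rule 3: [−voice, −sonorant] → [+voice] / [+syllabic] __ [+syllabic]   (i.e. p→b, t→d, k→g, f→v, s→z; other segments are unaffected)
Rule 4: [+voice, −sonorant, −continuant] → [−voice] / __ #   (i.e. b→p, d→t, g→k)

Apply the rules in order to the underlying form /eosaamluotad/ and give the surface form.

Rule 1 (intervocalic h-deletion): no segment meets the environment; /eosaamluotad/ is unchanged.
Rule 2 (nasal place assimilation): /m/ precedes the alveolar consonant /l/, so it assimilates in place to [n]. /eosaamluotad/ → eosaanluotad.
Rule 3 (intervocalic voicing): /s/ is a voiceless obstruent between vowels /o/ and /a/, so it voices to [z]. /t/ is a voiceless obstruent between vowels /o/ and /a/, so it voices to [d]. /eosaanluotad/ → eozaanluodad.
Rule 4 (final devoicing): /d/ is a voiced stop in word-final position, so it devoices to [t]. /eozaanluodad/ → eozaanluodat.

eozaanluodat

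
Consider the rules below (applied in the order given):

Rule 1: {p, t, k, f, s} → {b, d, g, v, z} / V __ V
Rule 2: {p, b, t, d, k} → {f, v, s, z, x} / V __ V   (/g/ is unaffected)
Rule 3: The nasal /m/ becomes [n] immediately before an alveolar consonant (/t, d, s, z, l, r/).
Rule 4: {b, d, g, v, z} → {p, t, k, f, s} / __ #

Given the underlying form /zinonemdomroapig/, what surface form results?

Rule 1 (intervocalic voicing): /p/ is a voiceless obstruent between vowels /a/ and /i/, so it voices to [b]. /zinonemdomroapig/ → zinonemdomroabig.
Rule 2 (intervocalic spirantization): /b/ is a stop between vowels /a/ and /i/, so it spirantizes to the fricative [v]. /zinonemdomroabig/ → zinonemdomroavig.
Rule 3 (nasal place assimilation): /m/ precedes the alveolar consonant /d/, so it assimilates in place to [n]. /m/ precedes the alveolar consonant /r/, so it assimilates in place to [n]. /zinonemdomroavig/ → zinonendonroavig.
Rule 4 (final devoicing): /g/ is a voiced obstruent in word-final position, so it devoices to [k]. /zinonendonroavig/ → zinonendonroavik.

zinonendonroavik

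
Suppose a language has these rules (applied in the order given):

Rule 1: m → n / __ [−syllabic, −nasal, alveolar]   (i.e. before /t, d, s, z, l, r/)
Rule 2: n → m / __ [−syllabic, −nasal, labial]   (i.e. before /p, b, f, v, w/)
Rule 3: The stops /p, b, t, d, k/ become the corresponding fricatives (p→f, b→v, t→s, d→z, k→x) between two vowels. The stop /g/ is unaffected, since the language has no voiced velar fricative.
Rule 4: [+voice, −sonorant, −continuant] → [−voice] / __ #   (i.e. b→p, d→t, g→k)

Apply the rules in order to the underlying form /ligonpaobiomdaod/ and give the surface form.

ligompaoviondaot

Rule 1 (nasal place assimilation): /m/ precedes the alveolar consonant /d/, so it assimilates in place to [n]. /ligonpaobiomdaod/ → ligonpaobiondaod.
Rule 2 (nasal place assimilation): /n/ precedes the labial consonant /p/, so it assimilates in place to [m]. /ligonpaobiondaod/ → ligompaobiondaod.
Rule 3 (intervocalic spirantization): /b/ is a stop between vowels /o/ and /i/, so it spirantizes to the fricative [v]. /ligompaobiondaod/ → ligompaoviondaod.
Rule 4 (final devoicing): /d/ is a voiced stop in word-final position, so it devoices to [t]. /ligompaoviondaod/ → ligompaoviondaot.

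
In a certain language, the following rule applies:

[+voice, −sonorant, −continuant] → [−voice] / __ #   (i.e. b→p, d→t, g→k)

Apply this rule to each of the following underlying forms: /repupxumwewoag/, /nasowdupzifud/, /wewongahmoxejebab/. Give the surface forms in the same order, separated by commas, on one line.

repupxumwewoak, nasowdupzifut, wewongahmoxejebap

/repupxumwewoag/: /g/ is a voiced stop in word-final position, so it devoices to [k]. → [repupxumwewoak].
/nasowdupzifud/: /d/ is a voiced stop in word-final position, so it devoices to [t]. → [nasowdupzifut].
/wewongahmoxejebab/: /b/ is a voiced stop in word-final position, so it devoices to [p]. → [wewongahmoxejebap].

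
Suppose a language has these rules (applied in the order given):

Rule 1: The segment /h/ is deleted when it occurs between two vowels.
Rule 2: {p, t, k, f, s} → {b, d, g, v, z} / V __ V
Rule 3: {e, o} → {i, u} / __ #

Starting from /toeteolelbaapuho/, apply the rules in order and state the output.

Rule 1 (intervocalic h-deletion): /h/ occurs between vowels /u/ and /o/, so it deletes. /toeteolelbaapuho/ → toeteolelbaapuo.
Rule 2 (intervocalic voicing): /t/ is a voiceless obstruent between vowels /e/ and /e/, so it voices to [d]. /p/ is a voiceless obstruent between vowels /a/ and /u/, so it voices to [b]. /toeteolelbaapuo/ → toedeolelbaabuo.
Rule 3 (final vowel raising): /o/ is a mid vowel in word-final position, so it raises to [u]. /toedeolelbaabuo/ → toedeolelbaabuu.

toedeolelbaabuu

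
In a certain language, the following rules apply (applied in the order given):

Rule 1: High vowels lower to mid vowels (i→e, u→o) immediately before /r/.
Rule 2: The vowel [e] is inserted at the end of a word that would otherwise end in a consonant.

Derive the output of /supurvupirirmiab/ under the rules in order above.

Rule 1 (pre-rhotic lowering): /u/ is a high vowel immediately before /r/, so it lowers to [o]. /i/ is a high vowel immediately before /r/, so it lowers to [e]. /i/ is a high vowel immediately before /r/, so it lowers to [e]. /supurvupirirmiab/ → suporvuperermiab.
Rule 2 (final e-epenthesis): the form ends in the consonant /b/, so [e] is inserted word-finally. /suporvuperermiab/ → suporvuperermiabe.

suporvuperermiabe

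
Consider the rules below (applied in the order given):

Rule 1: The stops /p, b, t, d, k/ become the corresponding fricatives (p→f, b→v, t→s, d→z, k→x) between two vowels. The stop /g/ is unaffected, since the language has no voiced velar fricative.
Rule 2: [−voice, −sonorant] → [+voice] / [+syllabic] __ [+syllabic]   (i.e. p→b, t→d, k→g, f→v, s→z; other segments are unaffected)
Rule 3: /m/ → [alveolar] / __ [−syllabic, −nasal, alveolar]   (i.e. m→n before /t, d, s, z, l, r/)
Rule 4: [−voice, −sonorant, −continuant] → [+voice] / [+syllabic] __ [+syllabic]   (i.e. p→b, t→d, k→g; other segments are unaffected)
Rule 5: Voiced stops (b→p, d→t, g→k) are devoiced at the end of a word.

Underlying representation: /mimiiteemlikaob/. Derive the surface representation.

mimiizeenlixaop

Rule 1 (intervocalic spirantization): /t/ is a stop between vowels /i/ and /e/, so it spirantizes to the fricative [s]. /k/ is a stop between vowels /i/ and /a/, so it spirantizes to the fricative [x]. /mimiiteemlikaob/ → mimiiseemlixaob.
Rule 2 (intervocalic voicing): /s/ is a voiceless obstruent between vowels /i/ and /e/, so it voices to [z]. /mimiiseemlixaob/ → mimiizeemlixaob.
Rule 3 (nasal place assimilation): /m/ precedes the alveolar consonant /l/, so it assimilates in place to [n]. /mimiizeemlixaob/ → mimiizeenlixaob.
Rule 4 (intervocalic voicing): no segment meets the environment; /mimiizeenlixaob/ is unchanged.
Rule 5 (final devoicing): /b/ is a voiced stop in word-final position, so it devoices to [p]. /mimiizeenlixaob/ → mimiizeenlixaop.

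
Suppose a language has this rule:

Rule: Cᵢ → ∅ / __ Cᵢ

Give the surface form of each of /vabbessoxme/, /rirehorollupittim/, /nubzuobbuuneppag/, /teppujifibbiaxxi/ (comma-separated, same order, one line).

vabesoxme, rirehorolupitim, nubzuobuunepag, tepujifibiaxi

/vabbessoxme/: /bb/ is a geminate; the first /b/ deletes. /ss/ is a geminate; the first /s/ deletes. → [vabesoxme].
/rirehorollupittim/: /ll/ is a geminate; the first /l/ deletes. /tt/ is a geminate; the first /t/ deletes. → [rirehorolupitim].
/nubzuobbuuneppag/: /bb/ is a geminate; the first /b/ deletes. /pp/ is a geminate; the first /p/ deletes. → [nubzuobuunepag].
/teppujifibbiaxxi/: /pp/ is a geminate; the first /p/ deletes. /bb/ is a geminate; the first /b/ deletes. /xx/ is a geminate; the first /x/ deletes. → [tepujifibiaxi].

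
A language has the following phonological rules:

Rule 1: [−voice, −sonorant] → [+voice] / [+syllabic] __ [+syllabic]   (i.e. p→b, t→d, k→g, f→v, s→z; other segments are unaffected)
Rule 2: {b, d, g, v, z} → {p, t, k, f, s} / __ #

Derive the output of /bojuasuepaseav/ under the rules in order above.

bojuazuebazeaf

Rule 1 (intervocalic voicing): /s/ is a voiceless obstruent between vowels /a/ and /u/, so it voices to [z]. /p/ is a voiceless obstruent between vowels /e/ and /a/, so it voices to [b]. /s/ is a voiceless obstruent between vowels /a/ and /e/, so it voices to [z]. /bojuasuepaseav/ → bojuazuebazeav.
Rule 2 (final devoicing): /v/ is a voiced obstruent in word-final position, so it devoices to [f]. /bojuazuebazeav/ → bojuazuebazeaf.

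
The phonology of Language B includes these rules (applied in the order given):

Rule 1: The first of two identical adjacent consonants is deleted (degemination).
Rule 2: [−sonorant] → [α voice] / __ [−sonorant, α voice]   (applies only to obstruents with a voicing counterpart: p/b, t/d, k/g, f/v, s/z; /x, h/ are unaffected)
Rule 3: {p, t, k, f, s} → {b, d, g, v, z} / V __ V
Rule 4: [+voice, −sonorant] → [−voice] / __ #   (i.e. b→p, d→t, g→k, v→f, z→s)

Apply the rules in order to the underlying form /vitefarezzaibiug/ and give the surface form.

videvarezaibiuk

Rule 1 (degemination): /zz/ is a geminate; the first /z/ deletes. /vitefarezzaibiug/ → vitefarezaibiug.
Rule 2 (regressive voicing assimilation): no segment meets the environment; /vitefarezaibiug/ is unchanged.
Rule 3 (intervocalic voicing): /t/ is a voiceless obstruent between vowels /i/ and /e/, so it voices to [d]. /f/ is a voiceless obstruent between vowels /e/ and /a/, so it voices to [v]. /vitefarezaibiug/ → videvarezaibiug.
Rule 4 (final devoicing): /g/ is a voiced obstruent in word-final position, so it devoices to [k]. /videvarezaibiug/ → videvarezaibiuk.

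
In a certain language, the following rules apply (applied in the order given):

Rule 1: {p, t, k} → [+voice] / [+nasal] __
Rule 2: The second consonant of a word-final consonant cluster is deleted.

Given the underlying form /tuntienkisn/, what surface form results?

tundiengis

Rule 1 (post-nasal voicing): /t/ is a voiceless stop immediately after the nasal /n/, so it voices to [d]. /k/ is a voiceless stop immediately after the nasal /n/, so it voices to [g]. /tuntienkisn/ → tundiengisn.
Rule 2 (final cluster simplification): /n/ is the second consonant of a word-final cluster /sn/, so it deletes. /tundiengisn/ → tundiengis.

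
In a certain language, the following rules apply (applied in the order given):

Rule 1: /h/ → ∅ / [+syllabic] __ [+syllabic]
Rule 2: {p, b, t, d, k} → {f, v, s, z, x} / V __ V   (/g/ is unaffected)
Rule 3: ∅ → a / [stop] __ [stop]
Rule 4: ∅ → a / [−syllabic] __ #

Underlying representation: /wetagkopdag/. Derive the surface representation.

Rule 1 (intervocalic h-deletion): no segment meets the environment; /wetagkopdag/ is unchanged.
Rule 2 (intervocalic spirantization): /t/ is a stop between vowels /e/ and /a/, so it spirantizes to the fricative [s]. /wetagkopdag/ → wesagkopdag.
Rule 3 (stop-cluster a-epenthesis): /g/ and /k/ form a stop–stop cluster, so [a] is inserted between them. /p/ and /d/ form a stop–stop cluster, so [a] is inserted between them. /wesagkopdag/ → wesagakopadag.
Rule 4 (final a-epenthesis): the form ends in the consonant /g/, so [a] is inserted word-finally. /wesagakopadag/ → wesagakopadaga.

wesagakopadaga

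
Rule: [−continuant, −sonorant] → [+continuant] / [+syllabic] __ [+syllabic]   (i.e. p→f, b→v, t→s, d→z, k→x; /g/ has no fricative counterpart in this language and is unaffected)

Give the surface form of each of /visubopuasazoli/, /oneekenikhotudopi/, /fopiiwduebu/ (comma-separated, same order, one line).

visuvofuasazoli, oneexenikhosuzofi, fofiiwduevu

/visubopuasazoli/: /b/ is a stop between vowels /u/ and /o/, so it spirantizes to the fricative [v]. /p/ is a stop between vowels /o/ and /u/, so it spirantizes to the fricative [f]. → [visuvofuasazoli].
/oneekenikhotudopi/: /k/ is a stop between vowels /e/ and /e/, so it spirantizes to the fricative [x]. /t/ is a stop between vowels /o/ and /u/, so it spirantizes to the fricative [s]. /d/ is a stop between vowels /u/ and /o/, so it spirantizes to the fricative [z]. /p/ is a stop between vowels /o/ and /i/, so it spirantizes to the fricative [f]. → [oneexenikhosuzofi].
/fopiiwduebu/: /p/ is a stop between vowels /o/ and /i/, so it spirantizes to the fricative [f]. /b/ is a stop between vowels /e/ and /u/, so it spirantizes to the fricative [v]. → [fofiiwduevu].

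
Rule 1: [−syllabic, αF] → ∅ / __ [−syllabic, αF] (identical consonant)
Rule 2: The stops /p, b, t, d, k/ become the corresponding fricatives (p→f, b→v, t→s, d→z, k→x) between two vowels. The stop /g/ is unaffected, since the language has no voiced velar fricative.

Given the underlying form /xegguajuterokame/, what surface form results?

xeguajuseroxame

Rule 1 (degemination): /gg/ is a geminate; the first /g/ deletes. /xegguajuterokame/ → xeguajuterokame.
Rule 2 (intervocalic spirantization): /t/ is a stop between vowels /u/ and /e/, so it spirantizes to the fricative [s]. /k/ is a stop between vowels /o/ and /a/, so it spirantizes to the fricative [x]. /xeguajuterokame/ → xeguajuseroxame.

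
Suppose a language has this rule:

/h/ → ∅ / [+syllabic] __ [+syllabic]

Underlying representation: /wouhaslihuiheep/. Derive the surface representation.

wouasliuieep

/h/ occurs between vowels /u/ and /a/, so it deletes.
/h/ occurs between vowels /i/ and /u/, so it deletes.
/h/ occurs between vowels /i/ and /e/, so it deletes.
Surface form: [wouasliuieep].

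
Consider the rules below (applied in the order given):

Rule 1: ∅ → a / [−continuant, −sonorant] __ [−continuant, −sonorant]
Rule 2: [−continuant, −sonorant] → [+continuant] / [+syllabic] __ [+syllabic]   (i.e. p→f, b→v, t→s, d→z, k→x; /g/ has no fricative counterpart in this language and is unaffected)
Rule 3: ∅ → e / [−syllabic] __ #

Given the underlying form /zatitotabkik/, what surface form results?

zasisosavaxike

Rule 1 (stop-cluster a-epenthesis): /b/ and /k/ form a stop–stop cluster, so [a] is inserted between them. /zatitotabkik/ → zatitotabakik.
Rule 2 (intervocalic spirantization): /t/ is a stop between vowels /a/ and /i/, so it spirantizes to the fricative [s]. /t/ is a stop between vowels /i/ and /o/, so it spirantizes to the fricative [s]. /t/ is a stop between vowels /o/ and /a/, so it spirantizes to the fricative [s]. /b/ is a stop between vowels /a/ and /a/, so it spirantizes to the fricative [v]. /k/ is a stop between vowels /a/ and /i/, so it spirantizes to the fricative [x]. /zatitotabakik/ → zasisosavaxik.
Rule 3 (final e-epenthesis): the form ends in the consonant /k/, so [e] is inserted word-finally. /zasisosavaxik/ → zasisosavaxike.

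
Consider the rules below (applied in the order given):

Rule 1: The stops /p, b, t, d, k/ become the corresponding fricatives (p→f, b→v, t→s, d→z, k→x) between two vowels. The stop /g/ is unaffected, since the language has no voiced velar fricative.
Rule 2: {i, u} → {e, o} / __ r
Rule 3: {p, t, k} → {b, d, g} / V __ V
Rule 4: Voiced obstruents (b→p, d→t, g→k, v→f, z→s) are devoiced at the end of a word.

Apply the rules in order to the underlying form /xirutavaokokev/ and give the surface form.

Rule 1 (intervocalic spirantization): /t/ is a stop between vowels /u/ and /a/, so it spirantizes to the fricative [s]. /k/ is a stop between vowels /o/ and /o/, so it spirantizes to the fricative [x]. /k/ is a stop between vowels /o/ and /e/, so it spirantizes to the fricative [x]. /xirutavaokokev/ → xirusavaoxoxev.
Rule 2 (pre-rhotic lowering): /i/ is a high vowel immediately before /r/, so it lowers to [e]. /xirusavaoxoxev/ → xerusavaoxoxev.
Rule 3 (intervocalic voicing): no segment meets the environment; /xerusavaoxoxev/ is unchanged.
Rule 4 (final devoicing): /v/ is a voiced obstruent in word-final position, so it devoices to [f]. /xerusavaoxoxev/ → xerusavaoxoxef.

xerusavaoxoxef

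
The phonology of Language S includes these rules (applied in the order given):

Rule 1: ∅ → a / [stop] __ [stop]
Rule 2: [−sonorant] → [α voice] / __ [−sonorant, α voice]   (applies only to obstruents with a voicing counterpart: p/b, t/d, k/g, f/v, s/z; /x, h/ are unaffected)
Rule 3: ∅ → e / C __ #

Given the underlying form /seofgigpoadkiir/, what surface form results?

seovgigapoadakiire

Rule 1 (stop-cluster a-epenthesis): /g/ and /p/ form a stop–stop cluster, so [a] is inserted between them. /d/ and /k/ form a stop–stop cluster, so [a] is inserted between them. /seofgigpoadkiir/ → seofgigapoadakiir.
Rule 2 (regressive voicing assimilation): /f/ precedes the voiced obstruent /g/, so it voices to [v] by assimilation. /seofgigapoadakiir/ → seovgigapoadakiir.
Rule 3 (final e-epenthesis): the form ends in the consonant /r/, so [e] is inserted word-finally. /seovgigapoadakiir/ → seovgigapoadakiire.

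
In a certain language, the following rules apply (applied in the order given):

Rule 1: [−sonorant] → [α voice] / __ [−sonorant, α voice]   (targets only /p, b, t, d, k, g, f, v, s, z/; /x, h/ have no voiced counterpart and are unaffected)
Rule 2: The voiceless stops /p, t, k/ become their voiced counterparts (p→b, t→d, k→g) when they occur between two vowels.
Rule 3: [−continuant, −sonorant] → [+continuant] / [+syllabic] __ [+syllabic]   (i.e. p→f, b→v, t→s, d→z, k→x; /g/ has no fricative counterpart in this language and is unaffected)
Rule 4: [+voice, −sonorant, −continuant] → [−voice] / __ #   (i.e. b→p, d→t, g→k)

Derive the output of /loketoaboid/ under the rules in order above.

logezoavoit

Rule 1 (regressive voicing assimilation): no segment meets the environment; /loketoaboid/ is unchanged.
Rule 2 (intervocalic voicing): /k/ is a voiceless stop between vowels /o/ and /e/, so it voices to [g]. /t/ is a voiceless stop between vowels /e/ and /o/, so it voices to [d]. /loketoaboid/ → logedoaboid.
Rule 3 (intervocalic spirantization): /d/ is a stop between vowels /e/ and /o/, so it spirantizes to the fricative [z]. /b/ is a stop between vowels /a/ and /o/, so it spirantizes to the fricative [v]. /logedoaboid/ → logezoavoid.
Rule 4 (final devoicing): /d/ is a voiced stop in word-final position, so it devoices to [t]. /logezoavoid/ → logezoavoit.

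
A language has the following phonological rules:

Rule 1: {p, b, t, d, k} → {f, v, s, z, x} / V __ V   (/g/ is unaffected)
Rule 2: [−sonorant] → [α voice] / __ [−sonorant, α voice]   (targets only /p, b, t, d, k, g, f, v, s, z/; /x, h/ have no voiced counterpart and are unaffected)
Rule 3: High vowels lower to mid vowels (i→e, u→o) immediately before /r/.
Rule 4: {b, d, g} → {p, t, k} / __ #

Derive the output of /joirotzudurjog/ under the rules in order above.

Rule 1 (intervocalic spirantization): /d/ is a stop between vowels /u/ and /u/, so it spirantizes to the fricative [z]. /joirotzudurjog/ → joirotzuzurjog.
Rule 2 (regressive voicing assimilation): /t/ precedes the voiced obstruent /z/, so it voices to [d] by assimilation. /joirotzuzurjog/ → joirodzuzurjog.
Rule 3 (pre-rhotic lowering): /i/ is a high vowel immediately before /r/, so it lowers to [e]. /u/ is a high vowel immediately before /r/, so it lowers to [o]. /joirodzuzurjog/ → joerodzuzorjog.
Rule 4 (final devoicing): /g/ is a voiced stop in word-final position, so it devoices to [k]. /joerodzuzorjog/ → joerodzuzorjok.

joerodzuzorjok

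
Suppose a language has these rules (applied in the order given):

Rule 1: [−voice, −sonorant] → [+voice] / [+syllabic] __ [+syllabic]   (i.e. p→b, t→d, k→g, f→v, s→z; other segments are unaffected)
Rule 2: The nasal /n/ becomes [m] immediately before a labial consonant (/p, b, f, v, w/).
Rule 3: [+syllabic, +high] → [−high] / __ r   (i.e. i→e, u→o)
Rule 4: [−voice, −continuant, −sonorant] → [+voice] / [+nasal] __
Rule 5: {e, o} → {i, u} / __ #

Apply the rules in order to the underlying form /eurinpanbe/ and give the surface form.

eorimbambi

Rule 1 (intervocalic voicing): no segment meets the environment; /eurinpanbe/ is unchanged.
Rule 2 (nasal place assimilation): /n/ precedes the labial consonant /p/, so it assimilates in place to [m]. /n/ precedes the labial consonant /b/, so it assimilates in place to [m]. /eurinpanbe/ → eurimpambe.
Rule 3 (pre-rhotic lowering): /u/ is a high vowel immediately before /r/, so it lowers to [o]. /eurimpambe/ → eorimpambe.
Rule 4 (post-nasal voicing): /p/ is a voiceless stop immediately after the nasal /m/, so it voices to [b]. /eorimpambe/ → eorimbambe.
Rule 5 (final vowel raising): /e/ is a mid vowel in word-final position, so it raises to [i]. /eorimbambe/ → eorimbambi.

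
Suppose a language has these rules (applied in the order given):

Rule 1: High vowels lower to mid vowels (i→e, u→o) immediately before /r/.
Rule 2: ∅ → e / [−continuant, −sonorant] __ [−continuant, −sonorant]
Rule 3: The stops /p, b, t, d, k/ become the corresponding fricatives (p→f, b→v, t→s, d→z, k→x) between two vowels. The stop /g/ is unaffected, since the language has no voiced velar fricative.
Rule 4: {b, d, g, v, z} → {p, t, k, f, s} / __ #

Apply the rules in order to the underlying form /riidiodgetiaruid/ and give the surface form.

Rule 1 (pre-rhotic lowering): no segment meets the environment; /riidiodgetiaruid/ is unchanged.
Rule 2 (stop-cluster e-epenthesis): /d/ and /g/ form a stop–stop cluster, so [e] is inserted between them. /riidiodgetiaruid/ → riidiodegetiaruid.
Rule 3 (intervocalic spirantization): /d/ is a stop between vowels /i/ and /i/, so it spirantizes to the fricative [z]. /d/ is a stop between vowels /o/ and /e/, so it spirantizes to the fricative [z]. /t/ is a stop between vowels /e/ and /i/, so it spirantizes to the fricative [s]. /riidiodegetiaruid/ → riiziozegesiaruid.
Rule 4 (final devoicing): /d/ is a voiced obstruent in word-final position, so it devoices to [t]. /riiziozegesiaruid/ → riiziozegesiaruit.

riiziozegesiaruit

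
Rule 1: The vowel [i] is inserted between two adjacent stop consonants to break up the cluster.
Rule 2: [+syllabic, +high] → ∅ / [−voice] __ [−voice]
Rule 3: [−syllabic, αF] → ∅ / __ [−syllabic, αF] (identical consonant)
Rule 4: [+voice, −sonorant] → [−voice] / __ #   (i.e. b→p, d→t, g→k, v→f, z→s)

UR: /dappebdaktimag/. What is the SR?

Rule 1 (stop-cluster i-epenthesis): /p/ and /p/ form a stop–stop cluster, so [i] is inserted between them. /b/ and /d/ form a stop–stop cluster, so [i] is inserted between them. /k/ and /t/ form a stop–stop cluster, so [i] is inserted between them. /dappebdaktimag/ → dapipebidakitimag.
Rule 2 (high vowel syncope): /i/ is a high vowel flanked by voiceless consonants /p/ and /p/, so it deletes. /i/ is a high vowel flanked by voiceless consonants /k/ and /t/, so it deletes. /dapipebidakitimag/ → dappebidaktimag.
Rule 3 (degemination): /pp/ is a geminate; the first /p/ deletes. /dappebidaktimag/ → dapebidaktimag.
Rule 4 (final devoicing): /g/ is a voiced obstruent in word-final position, so it devoices to [k]. /dapebidaktimag/ → dapebidaktimak.

dapebidaktimak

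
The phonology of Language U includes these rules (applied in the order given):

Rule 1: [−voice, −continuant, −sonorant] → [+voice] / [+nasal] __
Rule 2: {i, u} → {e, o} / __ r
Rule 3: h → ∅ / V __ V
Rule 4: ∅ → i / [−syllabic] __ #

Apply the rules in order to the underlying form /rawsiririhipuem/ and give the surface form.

rawsereriipuemi

Rule 1 (post-nasal voicing): no segment meets the environment; /rawsiririhipuem/ is unchanged.
Rule 2 (pre-rhotic lowering): /i/ is a high vowel immediately before /r/, so it lowers to [e]. /i/ is a high vowel immediately before /r/, so it lowers to [e]. /rawsiririhipuem/ → rawsererihipuem.
Rule 3 (intervocalic h-deletion): /h/ occurs between vowels /i/ and /i/, so it deletes. /rawsererihipuem/ → rawsereriipuem.
Rule 4 (final i-epenthesis): the form ends in the consonant /m/, so [i] is inserted word-finally. /rawsereriipuem/ → rawsereriipuemi.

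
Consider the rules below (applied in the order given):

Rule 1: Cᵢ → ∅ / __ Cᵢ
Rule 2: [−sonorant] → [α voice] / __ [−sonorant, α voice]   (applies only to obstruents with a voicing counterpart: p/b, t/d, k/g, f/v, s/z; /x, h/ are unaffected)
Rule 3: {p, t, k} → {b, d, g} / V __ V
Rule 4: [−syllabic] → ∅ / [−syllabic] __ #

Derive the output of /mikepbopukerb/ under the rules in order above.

migebbobuger

Rule 1 (degemination): no segment meets the environment; /mikepbopukerb/ is unchanged.
Rule 2 (regressive voicing assimilation): /p/ precedes the voiced obstruent /b/, so it voices to [b] by assimilation. /mikepbopukerb/ → mikebbopukerb.
Rule 3 (intervocalic voicing): /k/ is a voiceless stop between vowels /i/ and /e/, so it voices to [g]. /p/ is a voiceless stop between vowels /o/ and /u/, so it voices to [b]. /k/ is a voiceless stop between vowels /u/ and /e/, so it voices to [g]. /mikebbopukerb/ → migebbobugerb.
Rule 4 (final cluster simplification): /b/ is the second consonant of a word-final cluster /rb/, so it deletes. /migebbobugerb/ → migebbobuger.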